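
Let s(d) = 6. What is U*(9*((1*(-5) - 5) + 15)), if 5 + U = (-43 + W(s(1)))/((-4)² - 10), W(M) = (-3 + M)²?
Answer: -480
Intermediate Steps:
U = -32/3 (U = -5 + (-43 + (-3 + 6)²)/((-4)² - 10) = -5 + (-43 + 3²)/(16 - 10) = -5 + (-43 + 9)/6 = -5 - 34*⅙ = -5 - 17/3 = -32/3 ≈ -10.667)
U*(9*((1*(-5) - 5) + 15)) = -96*((1*(-5) - 5) + 15) = -96*((-5 - 5) + 15) = -96*(-10 + 15) = -96*5 = -32/3*45 = -480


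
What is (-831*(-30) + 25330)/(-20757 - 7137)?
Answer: -25130/13947 ≈ -1.8018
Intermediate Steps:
(-831*(-30) + 25330)/(-20757 - 7137) = (24930 + 25330)/(-27894) = 50260*(-1/27894) = -25130/13947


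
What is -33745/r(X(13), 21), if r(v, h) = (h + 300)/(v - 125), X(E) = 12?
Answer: 3813185/321 ≈ 11879.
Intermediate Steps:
r(v, h) = (300 + h)/(-125 + v)
-33745/r(X(13), 21) = -33745*(-125 + 12)/(300 + 21) = -33745/(321/(-113)) = -33745/((-1/113*321)) = -33745/(-321/113) = -33745*(-113/321) = 3813185/321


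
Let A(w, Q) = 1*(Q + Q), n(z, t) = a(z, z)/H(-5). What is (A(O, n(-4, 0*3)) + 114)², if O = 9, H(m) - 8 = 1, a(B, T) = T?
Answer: 1036324/81 ≈ 12794.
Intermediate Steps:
H(m) = 9 (H(m) = 8 + 1 = 9)
n(z, t) = z/9
A(w, Q) = 2*Q (A(w, Q) = 1*(2*Q) = 2*Q)
(A(O, n(-4, 0*3)) + 114)² = (2*((⅑)*(-4)) + 114)² = (2*(-4/9) + 114)² = (-8/9 + 114)² = (1018/9)² = 1036324/81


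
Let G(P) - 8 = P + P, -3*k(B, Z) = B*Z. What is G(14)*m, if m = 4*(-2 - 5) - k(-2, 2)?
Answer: -1056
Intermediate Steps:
k(B, Z) = -B*Z/3
G(P) = 8 + 2*P (G(P) = 8 + (P + P) = 8 + 2*P)
m = -88/3 (m = 4*(-2 - 5) - (-1)*(-2)*2/3 = 4*(-7) - 1*4/3 = -28 - 4/3 = -88/3 ≈ -29.333)
G(14)*m = (8 + 2*14)*(-88/3) = (8 + 28)*(-88/3) = 36*(-88/3) = -1056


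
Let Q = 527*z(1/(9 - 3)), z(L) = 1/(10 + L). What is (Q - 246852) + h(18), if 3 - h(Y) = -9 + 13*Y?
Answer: -15068352/61 ≈ -2.4702e+5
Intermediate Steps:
h(Y) = 12 - 13*Y (h(Y) = 3 - (-9 + 13*Y) = 3 + (9 - 13*Y) = 12 - 13*Y)
Q = 3162/61 (Q = 527/(10 + 1/(9 - 3)) = 527/(10 + 1/6) = 527/(61/6) = 527*(6/61) = 3162/61 ≈ 51.836)
(Q - 246852) + h(18) = (3162/61 - 246852) + (12 - 13*18) = -15054810/61 + (12 - 234) = -15054810/61 - 222 = -15068352/61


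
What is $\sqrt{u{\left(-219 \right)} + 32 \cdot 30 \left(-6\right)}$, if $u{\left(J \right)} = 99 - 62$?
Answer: $i \sqrt{5723} \approx 75.651 i$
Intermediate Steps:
$u{\left(J \right)} = 37$ ($u{\left(J \right)} = 99 - 62 = 37$)
$\sqrt{u{\left(-219 \right)} + 32 \cdot 30 \left(-6\right)} = \sqrt{37 + 32 \cdot 30 \left(-6\right)} = \sqrt{37 + 960 \left(-6\right)} = \sqrt{37 - 5760} = \sqrt{-5723} = i \sqrt{5723}$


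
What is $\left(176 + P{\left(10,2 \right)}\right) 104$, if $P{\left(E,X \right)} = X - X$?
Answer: $18304$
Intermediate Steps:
$P{\left(E,X \right)} = 0$
$\left(176 + P{\left(10,2 \right)}\right) 104 = \left(176 + 0\right) 104 = 176 \cdot 104 = 18304$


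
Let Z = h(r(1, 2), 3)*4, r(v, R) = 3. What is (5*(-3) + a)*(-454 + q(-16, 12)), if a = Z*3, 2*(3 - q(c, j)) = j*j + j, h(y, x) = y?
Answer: -11109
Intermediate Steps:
Z = 12 (Z = 3*4 = 12)
q(c, j) = 3 - j/2 - j**2/2 (q(c, j) = 3 - (j*j + j)/2 = 3 - (j**2 + j)/2 = 3 - (j + j**2)/2 = 3 + (-j/2 - j**2/2) = 3 - j/2 - j**2/2)
a = 36 (a = 12*3 = 36)
(5*(-3) + a)*(-454 + q(-16, 12)) = (5*(-3) + 36)*(-454 + (3 - 1/2*12 - 1/2*12**2)) = (-15 + 36)*(-454 + (3 - 6 - 1/2*144)) = 21*(-454 + (3 - 6 - 72)) = 21*(-454 - 75) = 21*(-529) = -11109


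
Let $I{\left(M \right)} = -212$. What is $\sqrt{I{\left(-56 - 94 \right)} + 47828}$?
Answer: $16 \sqrt{186} \approx 218.21$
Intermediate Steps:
$\sqrt{I{\left(-56 - 94 \right)} + 47828} = \sqrt{-212 + 47828} = \sqrt{47616} = 16 \sqrt{186}$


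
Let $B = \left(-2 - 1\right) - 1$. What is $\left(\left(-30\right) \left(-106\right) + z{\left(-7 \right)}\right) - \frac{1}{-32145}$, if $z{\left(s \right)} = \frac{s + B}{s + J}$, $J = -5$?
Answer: $\frac{409002269}{128580} \approx 3180.9$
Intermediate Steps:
$B = -4$ ($B = -3 - 1 = -4$)
$z{\left(s \right)} = \frac{-4 + s}{-5 + s}$ ($z{\left(s \right)} = \frac{s - 4}{s - 5} = \frac{-4 + s}{-5 + s}$)
$\left(\left(-30\right) \left(-106\right) + z{\left(-7 \right)}\right) - \frac{1}{-32145} = \left(\left(-30\right) \left(-106\right) + \frac{-4 - 7}{-5 - 7}\right) - \frac{1}{-32145} = \left(3180 + \frac{1}{-12} \left(-11\right)\right) - - \frac{1}{32145} = \left(3180 - - \frac{11}{12}\right) + \frac{1}{32145} = \left(3180 + \frac{11}{12}\right) + \frac{1}{32145} = \frac{38171}{12} + \frac{1}{32145} = \frac{409002269}{128580}$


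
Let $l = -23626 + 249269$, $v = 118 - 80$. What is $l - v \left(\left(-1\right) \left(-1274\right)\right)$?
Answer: $177231$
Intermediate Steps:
$v = 38$
$l = 225643$
$l - v \left(\left(-1\right) \left(-1274\right)\right) = 225643 - 38 \left(\left(-1\right) \left(-1274\right)\right) = 225643 - 38 \cdot 1274 = 225643 - 48412 = 177231$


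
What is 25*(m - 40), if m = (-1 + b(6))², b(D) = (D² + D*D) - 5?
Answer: 107900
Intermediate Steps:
b(D) = -5 + 2*D² (b(D) = (D² + D²) - 5 = 2*D² - 5 = -5 + 2*D²)
m = 4356 (m = (-1 + (-5 + 2*6²))² = (-1 + (-5 + 2*36))² = (-1 + (-5 + 72))² = (-1 + 67)² = 66² = 4356)
25*(m - 40) = 25*(4356 - 40) = 25*4316 = 107900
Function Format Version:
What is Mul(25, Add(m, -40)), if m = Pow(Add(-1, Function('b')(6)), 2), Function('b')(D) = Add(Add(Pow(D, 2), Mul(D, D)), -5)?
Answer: 107900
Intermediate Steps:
Function('b')(D) = Add(-5, Mul(2, Pow(D, 2))) (Function('b')(D) = Add(Add(Pow(D, 2), Pow(D, 2)), -5) = Add(Mul(2, Pow(D, 2)), -5) = Add(-5, Mul(2, Pow(D, 2))))
m = 4356 (m = Pow(Add(-1, Add(-5, Mul(2, Pow(6, 2)))), 2) = Pow(Add(-1, Add(-5, Mul(2, 36))), 2) = Pow(Add(-1, Add(-5, 72)), 2) = Pow(Add(-1, 67), 2) = Pow(66, 2) = 4356)
Mul(25, Add(m, -40)) = Mul(25, Add(4356, -40)) = Mul(25, 4316) = 107900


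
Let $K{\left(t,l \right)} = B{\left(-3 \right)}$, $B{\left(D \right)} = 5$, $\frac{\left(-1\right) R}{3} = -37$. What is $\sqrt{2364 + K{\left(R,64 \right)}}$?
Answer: $\sqrt{2369} \approx 48.672$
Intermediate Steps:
$R = 111$ ($R = \left(-3\right) \left(-37\right) = 111$)
$K{\left(t,l \right)} = 5$
$\sqrt{2364 + K{\left(R,64 \right)}} = \sqrt{2364 + 5} = \sqrt{2369}$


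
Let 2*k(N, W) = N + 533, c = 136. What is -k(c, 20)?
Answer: -669/2 ≈ -334.50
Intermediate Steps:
k(N, W) = 533/2 + N/2 (k(N, W) = (N + 533)/2 = (533 + N)/2 = 533/2 + N/2)
-k(c, 20) = -(533/2 + (½)*136) = -(533/2 + 68) = -1*669/2 = -669/2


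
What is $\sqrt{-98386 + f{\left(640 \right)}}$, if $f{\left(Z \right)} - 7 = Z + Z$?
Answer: $i \sqrt{97099} \approx 311.61 i$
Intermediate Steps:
$f{\left(Z \right)} = 7 + 2 Z$ ($f{\left(Z \right)} = 7 + \left(Z + Z\right) = 7 + 2 Z$)
$\sqrt{-98386 + f{\left(640 \right)}} = \sqrt{-98386 + \left(7 + 2 \cdot 640\right)} = \sqrt{-98386 + \left(7 + 1280\right)} = \sqrt{-98386 + 1287} = \sqrt{-97099} = i \sqrt{97099}$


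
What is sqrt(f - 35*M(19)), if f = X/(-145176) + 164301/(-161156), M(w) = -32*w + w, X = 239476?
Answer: sqrt(83313250738570462377)/63576042 ≈ 143.57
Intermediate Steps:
M(w) = -31*w
f = -339378023/127152084 (f = 239476/(-145176) + 164301/(-161156) = 239476*(-1/145176) + 164301*(-1/161156) = -2603/1578 - 164301/161156 = -339378023/127152084 ≈ -2.6691)
sqrt(f - 35*M(19)) = sqrt(-339378023/127152084 - (-1085)*19) = sqrt(-339378023/127152084 - 35*(-589)) = sqrt(-339378023/127152084 + 20615) = sqrt(2620900833637/127152084) = sqrt(83313250738570462377)/63576042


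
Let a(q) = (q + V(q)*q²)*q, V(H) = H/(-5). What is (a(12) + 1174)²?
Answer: 200109316/25 ≈ 8.0044e+6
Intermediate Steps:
V(H) = -H/5 (V(H) = H*(-⅕) = -H/5)
a(q) = q*(q - q³/5) (a(q) = (q + (-q/5)*q²)*q = (q - q³/5)*q = q*(q - q³/5))
(a(12) + 1174)² = ((12² - ⅕*12⁴) + 1174)² = ((144 - ⅕*20736) + 1174)² = ((144 - 20736/5) + 1174)² = (-20016/5 + 1174)² = (-14146/5)² = 200109316/25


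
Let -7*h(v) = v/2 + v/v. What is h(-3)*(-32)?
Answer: -16/7 ≈ -2.2857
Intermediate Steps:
h(v) = -⅐ - v/14 (h(v) = -(v/2 + v/v)/7 = -(v*(½) + 1)/7 = -(v/2 + 1)/7 = -(1 + v/2)/7 = -⅐ - v/14)
h(-3)*(-32) = (-⅐ - 1/14*(-3))*(-32) = (-⅐ + 3/14)*(-32) = (1/14)*(-32) = -16/7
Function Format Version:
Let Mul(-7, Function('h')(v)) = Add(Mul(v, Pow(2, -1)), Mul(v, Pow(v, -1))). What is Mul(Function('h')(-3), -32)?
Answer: Rational(-16, 7) ≈ -2.2857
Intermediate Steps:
Function('h')(v) = Add(Rational(-1, 7), Mul(Rational(-1, 14), v)) (Function('h')(v) = Mul(Rational(-1, 7), Add(Mul(v, Pow(2, -1)), Mul(v, Pow(v, -1)))) = Mul(Rational(-1, 7), Add(Mul(v, Rational(1, 2)), 1)) = Mul(Rational(-1, 7), Add(Mul(Rational(1, 2), v), 1)) = Mul(Rational(-1, 7), Add(1, Mul(Rational(1, 2), v))) = Add(Rational(-1, 7), Mul(Rational(-1, 14), v)))
Mul(Function('h')(-3), -32) = Mul(Add(Rational(-1, 7), Mul(Rational(-1, 14), -3)), -32) = Mul(Add(Rational(-1, 7), Rational(3, 14)), -32) = Mul(Rational(1, 14), -32) = Rational(-16, 7)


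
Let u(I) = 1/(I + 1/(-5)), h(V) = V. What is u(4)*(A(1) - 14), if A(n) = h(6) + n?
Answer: -35/19 ≈ -1.8421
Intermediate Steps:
u(I) = 1/(-⅕ + I) (u(I) = 1/(I - ⅕) = 1/(-⅕ + I))
A(n) = 6 + n
u(4)*(A(1) - 14) = (5/(-1 + 5*4))*((6 + 1) - 14) = (5/(-1 + 20))*(7 - 14) = (5/19)*(-7) = -35/19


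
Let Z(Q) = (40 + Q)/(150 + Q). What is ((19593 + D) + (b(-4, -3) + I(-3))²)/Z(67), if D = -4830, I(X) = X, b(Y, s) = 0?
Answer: 3205524/107 ≈ 29958.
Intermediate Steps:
Z(Q) = (40 + Q)/(150 + Q)
((19593 + D) + (b(-4, -3) + I(-3))²)/Z(67) = ((19593 - 4830) + (0 - 3)²)/(((40 + 67)/(150 + 67))) = (14763 + (-3)²)/((107/217)) = (14763 + 9)/(((1/217)*107)) = 14772/(107/217) = 14772*(217/107) = 3205524/107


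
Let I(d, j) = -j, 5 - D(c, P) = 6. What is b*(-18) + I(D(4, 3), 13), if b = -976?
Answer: 17555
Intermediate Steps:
D(c, P) = -1 (D(c, P) = 5 - 1*6 = 5 - 6 = -1)
b*(-18) + I(D(4, 3), 13) = -976*(-18) - 1*13 = 17568 - 13 = 17555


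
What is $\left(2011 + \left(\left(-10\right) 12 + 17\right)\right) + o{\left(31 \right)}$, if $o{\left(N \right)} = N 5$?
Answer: $2063$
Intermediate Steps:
$o{\left(N \right)} = 5 N$
$\left(2011 + \left(\left(-10\right) 12 + 17\right)\right) + o{\left(31 \right)} = \left(2011 + \left(\left(-10\right) 12 + 17\right)\right) + 5 \cdot 31 = \left(2011 + \left(-120 + 17\right)\right) + 155 = \left(2011 - 103\right) + 155 = 1908 + 155 = 2063$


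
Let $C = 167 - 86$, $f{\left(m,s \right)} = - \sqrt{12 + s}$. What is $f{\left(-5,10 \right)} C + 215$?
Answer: $215 - 81 \sqrt{22} \approx -164.92$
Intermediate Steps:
$C = 81$
$f{\left(-5,10 \right)} C + 215 = - \sqrt{12 + 10} \cdot 81 + 215 = - \sqrt{22} \cdot 81 + 215 = - 81 \sqrt{22} + 215 = 215 - 81 \sqrt{22}$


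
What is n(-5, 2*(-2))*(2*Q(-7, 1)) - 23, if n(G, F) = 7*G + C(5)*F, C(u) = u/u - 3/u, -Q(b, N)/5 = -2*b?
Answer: 5101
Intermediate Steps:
Q(b, N) = 10*b (Q(b, N) = -(-10)*b = 10*b)
C(u) = 1 - 3/u
n(G, F) = 7*G + 2*F/5 (n(G, F) = 7*G + ((-3 + 5)/5)*F = 7*G + ((⅕)*2)*F = 7*G + 2*F/5)
n(-5, 2*(-2))*(2*Q(-7, 1)) - 23 = (7*(-5) + 2*(2*(-2))/5)*(2*(10*(-7))) - 23 = (-35 + (⅖)*(-4))*(2*(-70)) - 23 = (-35 - 8/5)*(-140) - 23 = -183/5*(-140) - 23 = 5124 - 23 = 5101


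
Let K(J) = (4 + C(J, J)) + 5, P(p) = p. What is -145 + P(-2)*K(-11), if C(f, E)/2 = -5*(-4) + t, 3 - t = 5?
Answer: -235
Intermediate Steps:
t = -2 (t = 3 - 1*5 = 3 - 5 = -2)
C(f, E) = 36 (C(f, E) = 2*(-5*(-4) - 2) = 2*(20 - 2) = 2*18 = 36)
K(J) = 45 (K(J) = (4 + 36) + 5 = 40 + 5 = 45)
-145 + P(-2)*K(-11) = -145 - 2*45 = -145 - 90 = -235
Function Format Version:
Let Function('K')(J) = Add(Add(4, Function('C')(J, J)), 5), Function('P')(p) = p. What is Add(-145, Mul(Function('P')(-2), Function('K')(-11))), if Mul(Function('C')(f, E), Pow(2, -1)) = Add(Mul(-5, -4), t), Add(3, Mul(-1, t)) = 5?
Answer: -235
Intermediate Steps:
t = -2 (t = Add(3, Mul(-1, 5)) = Add(3, -5) = -2)
Function('C')(f, E) = 36 (Function('C')(f, E) = Mul(2, Add(Mul(-5, -4), -2)) = Mul(2, Add(20, -2)) = Mul(2, 18) = 36)
Function('K')(J) = 45 (Function('K')(J) = Add(Add(4, 36), 5) = Add(40, 5) = 45)
Add(-145, Mul(Function('P')(-2), Function('K')(-11))) = Add(-145, Mul(-2, 45)) = Add(-145, -90) = -235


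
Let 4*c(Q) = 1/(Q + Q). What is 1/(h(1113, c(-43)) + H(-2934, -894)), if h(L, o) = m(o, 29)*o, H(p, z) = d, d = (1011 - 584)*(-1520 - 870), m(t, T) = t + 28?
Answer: -118336/120765447711 ≈ -9.7988e-7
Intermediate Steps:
c(Q) = 1/(8*Q) (c(Q) = 1/(4*(Q + Q)) = 1/(4*((2*Q))) = (1/(2*Q))/4 = 1/(8*Q))
m(t, T) = 28 + t
d = -1020530 (d = 427*(-2390) = -1020530)
H(p, z) = -1020530
h(L, o) = o*(28 + o) (h(L, o) = (28 + o)*o = o*(28 + o))
1/(h(1113, c(-43)) + H(-2934, -894)) = 1/(((⅛)/(-43))*(28 + (⅛)/(-43)) - 1020530) = 1/(((⅛)*(-1/43))*(28 + (⅛)*(-1/43)) - 1020530) = 1/(-(28 - 1/344)/344 - 1020530) = 1/(-1/344*9631/344 - 1020530) = 1/(-9631/118336 - 1020530) = 1/(-120765447711/118336) = -118336/120765447711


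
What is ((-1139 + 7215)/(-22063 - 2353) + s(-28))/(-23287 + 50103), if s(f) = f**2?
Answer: 683431/23383552 ≈ 0.029227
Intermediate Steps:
((-1139 + 7215)/(-22063 - 2353) + s(-28))/(-23287 + 50103) = ((-1139 + 7215)/(-22063 - 2353) + (-28)**2)/(-23287 + 50103) = (6076/(-24416) + 784)/26816 = (6076*(-1/24416) + 784)*(1/26816) = (-217/872 + 784)*(1/26816) = (683431/872)*(1/26816) = 683431/23383552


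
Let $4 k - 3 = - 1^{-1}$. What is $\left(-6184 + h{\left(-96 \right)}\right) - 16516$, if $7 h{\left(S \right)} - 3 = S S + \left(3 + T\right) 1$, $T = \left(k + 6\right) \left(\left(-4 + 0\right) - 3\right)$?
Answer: $- \frac{299447}{14} \approx -21389.0$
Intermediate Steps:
$k = \frac{1}{2}$ ($k = \frac{3}{4} + \frac{\left(-1\right) 1^{-1}}{4} = \frac{3}{4} + \frac{\left(-1\right) 1}{4} = \frac{3}{4} + \frac{1}{4} \left(-1\right) = \frac{3}{4} - \frac{1}{4} = \frac{1}{2} \approx 0.5$)
$T = - \frac{91}{2}$ ($T = \left(\frac{1}{2} + 6\right) \left(\left(-4 + 0\right) - 3\right) = \frac{13 \left(-4 - 3\right)}{2} = \frac{13}{2} \left(-7\right) = - \frac{91}{2} \approx -45.5$)
$h{\left(S \right)} = - \frac{79}{14} + \frac{S^{2}}{7}$ ($h{\left(S \right)} = \frac{3}{7} + \frac{S S + \left(3 - \frac{91}{2}\right) 1}{7} = \frac{3}{7} + \frac{S^{2} - \frac{85}{2}}{7} = \frac{3}{7} + \frac{- \frac{85}{2} + S^{2}}{7} = \frac{3}{7} + \left(- \frac{85}{14} + \frac{S^{2}}{7}\right) = - \frac{79}{14} + \frac{S^{2}}{7}$)
$\left(-6184 + h{\left(-96 \right)}\right) - 16516 = \left(-6184 - \left(\frac{79}{14} - \frac{\left(-96\right)^{2}}{7}\right)\right) - 16516 = \left(-6184 + \left(- \frac{79}{14} + \frac{1}{7} \cdot 9216\right)\right) - 16516 = \left(-6184 + \left(- \frac{79}{14} + \frac{9216}{7}\right)\right) - 16516 = \left(-6184 + \frac{18353}{14}\right) - 16516 = - \frac{68223}{14} - 16516 = - \frac{299447}{14}$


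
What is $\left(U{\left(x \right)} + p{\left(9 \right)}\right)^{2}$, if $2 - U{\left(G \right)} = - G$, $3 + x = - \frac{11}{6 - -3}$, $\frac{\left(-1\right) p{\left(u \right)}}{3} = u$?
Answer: $\frac{69169}{81} \approx 853.94$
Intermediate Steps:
$p{\left(u \right)} = - 3 u$
$x = - \frac{38}{9}$ ($x = -3 - \frac{11}{6 - -3} = -3 - \frac{11}{6 + 3} = -3 - \frac{11}{9} = - \frac{38}{9} \approx -4.2222$)
$U{\left(G \right)} = 2 + G$ ($U{\left(G \right)} = 2 - - G = 2 + G$)
$\left(U{\left(x \right)} + p{\left(9 \right)}\right)^{2} = \left(\left(2 - \frac{38}{9}\right) - 27\right)^{2} = \left(- \frac{20}{9} - 27\right)^{2} = \left(- \frac{263}{9}\right)^{2} = \frac{69169}{81}$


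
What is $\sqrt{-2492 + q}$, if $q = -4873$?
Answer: $i \sqrt{7365} \approx 85.82 i$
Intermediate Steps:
$\sqrt{-2492 + q} = \sqrt{-2492 - 4873} = \sqrt{-7365} = i \sqrt{7365}$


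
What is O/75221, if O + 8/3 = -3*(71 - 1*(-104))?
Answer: -1583/225663 ≈ -0.0070149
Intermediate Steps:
O = -1583/3 (O = -8/3 - 3*(71 - 1*(-104)) = -8/3 - 3*(71 + 104) = -8/3 - 3*175 = -8/3 - 525 = -1583/3 ≈ -527.67)
O/75221 = -1583/3/75221 = -1583/3*1/75221 = -1583/225663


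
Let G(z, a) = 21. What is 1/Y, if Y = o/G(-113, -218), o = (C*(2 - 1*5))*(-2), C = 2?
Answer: 7/4 ≈ 1.7500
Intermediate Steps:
o = 12 (o = (2*(2 - 1*5))*(-2) = (2*(2 - 5))*(-2) = (2*(-3))*(-2) = -6*(-2) = 12)
Y = 4/7 (Y = 12/21 = (1/21)*12 = 4/7 ≈ 0.57143)
1/Y = 1/(4/7) = 7/4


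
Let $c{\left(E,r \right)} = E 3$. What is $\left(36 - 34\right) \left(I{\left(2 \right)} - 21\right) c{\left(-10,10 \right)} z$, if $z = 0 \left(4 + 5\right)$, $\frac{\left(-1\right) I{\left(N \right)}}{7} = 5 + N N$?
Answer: $0$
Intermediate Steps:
$I{\left(N \right)} = -35 - 7 N^{2}$ ($I{\left(N \right)} = - 7 \left(5 + N N\right) = - 7 \left(5 + N^{2}\right) = -35 - 7 N^{2}$)
$z = 0$ ($z = 0 \cdot 9 = 0$)
$c{\left(E,r \right)} = 3 E$
$\left(36 - 34\right) \left(I{\left(2 \right)} - 21\right) c{\left(-10,10 \right)} z = \left(36 - 34\right) \left(\left(-35 - 7 \cdot 2^{2}\right) - 21\right) 3 \left(-10\right) 0 = 2 \left(\left(-35 - 28\right) - 21\right) \left(-30\right) 0 = 2 \left(-63 - 21\right) \left(-30\right) 0 = 2 \left(-84\right) \left(-30\right) 0 = \left(-168\right) \left(-30\right) 0 = 5040 \cdot 0 = 0$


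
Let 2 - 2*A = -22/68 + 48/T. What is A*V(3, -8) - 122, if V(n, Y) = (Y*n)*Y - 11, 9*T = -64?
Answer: 95085/136 ≈ 699.15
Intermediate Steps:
T = -64/9 (T = (1/9)*(-64) = -64/9 ≈ -7.1111)
A = 617/136 (A = 1 - (-22/68 + 48/(-64/9))/2 = 1 - (-22*1/68 + 48*(-9/64))/2 = 1 - (-11/34 - 27/4)/2 = 1 - 1/2*(-481/68) = 1 + 481/136 = 617/136 ≈ 4.5368)
V(n, Y) = -11 + n*Y**2 (V(n, Y) = n*Y**2 - 11 = -11 + n*Y**2)
A*V(3, -8) - 122 = 617*(-11 + 3*(-8)**2)/136 - 122 = 617*(-11 + 3*64)/136 - 122 = 617*(-11 + 192)/136 - 122 = (617/136)*181 - 122 = 111677/136 - 122 = 95085/136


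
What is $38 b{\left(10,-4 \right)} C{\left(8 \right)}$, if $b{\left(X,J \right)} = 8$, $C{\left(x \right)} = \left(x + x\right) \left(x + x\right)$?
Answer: $77824$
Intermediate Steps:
$C{\left(x \right)} = 4 x^{2}$ ($C{\left(x \right)} = 2 x 2 x = 4 x^{2}$)
$38 b{\left(10,-4 \right)} C{\left(8 \right)} = 38 \cdot 8 \cdot 4 \cdot 8^{2} = 304 \cdot 4 \cdot 64 = 304 \cdot 256 = 77824$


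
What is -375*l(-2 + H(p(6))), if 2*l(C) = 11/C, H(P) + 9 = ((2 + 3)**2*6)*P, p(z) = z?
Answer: -4125/1778 ≈ -2.3200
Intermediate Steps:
H(P) = -9 + 150*P (H(P) = -9 + ((2 + 3)**2*6)*P = -9 + (5**2*6)*P = -9 + (25*6)*P = -9 + 150*P)
l(C) = 11/(2*C) (l(C) = (11/C)/2 = 11/(2*C))
-375*l(-2 + H(p(6))) = -4125/(2*(-2 + (-9 + 150*6))) = -4125/(2*(-2 + (-9 + 900))) = -4125/(2*(-2 + 891)) = -4125/(2*889) = -375*11/1778 = -4125/1778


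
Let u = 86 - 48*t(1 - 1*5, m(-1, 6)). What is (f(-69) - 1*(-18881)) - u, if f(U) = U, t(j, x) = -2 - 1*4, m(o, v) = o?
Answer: 18438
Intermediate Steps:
t(j, x) = -6 (t(j, x) = -2 - 4 = -6)
u = 374 (u = 86 - 48*(-6) = 86 + 288 = 374)
(f(-69) - 1*(-18881)) - u = (-69 - 1*(-18881)) - 1*374 = (-69 + 18881) - 374 = 18812 - 374 = 18438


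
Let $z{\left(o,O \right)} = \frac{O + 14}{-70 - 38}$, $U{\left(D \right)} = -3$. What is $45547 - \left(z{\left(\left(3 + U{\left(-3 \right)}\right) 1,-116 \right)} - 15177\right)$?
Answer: $\frac{1093015}{18} \approx 60723.0$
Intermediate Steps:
$z{\left(o,O \right)} = - \frac{7}{54} - \frac{O}{108}$ ($z{\left(o,O \right)} = \frac{14 + O}{-108} = \left(14 + O\right) \left(- \frac{1}{108}\right) = - \frac{7}{54} - \frac{O}{108}$)
$45547 - \left(z{\left(\left(3 + U{\left(-3 \right)}\right) 1,-116 \right)} - 15177\right) = 45547 - \left(\left(- \frac{7}{54} - - \frac{29}{27}\right) - 15177\right) = 45547 - \left(\left(- \frac{7}{54} + \frac{29}{27}\right) - 15177\right) = 45547 - \left(\frac{17}{18} - 15177\right) = 45547 - - \frac{273169}{18} = 45547 + \frac{273169}{18} = \frac{1093015}{18}$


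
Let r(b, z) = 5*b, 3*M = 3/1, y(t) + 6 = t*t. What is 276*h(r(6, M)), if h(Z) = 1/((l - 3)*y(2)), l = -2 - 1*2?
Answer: 138/7 ≈ 19.714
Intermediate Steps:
y(t) = -6 + t² (y(t) = -6 + t*t = -6 + t²)
M = 1 (M = (3/1)/3 = (3*1)/3 = (⅓)*3 = 1)
l = -4 (l = -2 - 2 = -4)
h(Z) = 1/14 (h(Z) = 1/((-4 - 3)*(-6 + 2²)) = 1/(-7*(-6 + 4)) = 1/(-7*(-2)) = 1/14)
276*h(r(6, M)) = 276*(1/14) = 138/7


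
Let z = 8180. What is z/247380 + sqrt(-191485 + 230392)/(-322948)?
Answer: 409/12369 - 3*sqrt(4323)/322948 ≈ 0.032456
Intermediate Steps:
z/247380 + sqrt(-191485 + 230392)/(-322948) = 8180/247380 + sqrt(-191485 + 230392)/(-322948) = 8180*(1/247380) + sqrt(38907)*(-1/322948) = 409/12369 + (3*sqrt(4323))*(-1/322948) = 409/12369 - 3*sqrt(4323)/322948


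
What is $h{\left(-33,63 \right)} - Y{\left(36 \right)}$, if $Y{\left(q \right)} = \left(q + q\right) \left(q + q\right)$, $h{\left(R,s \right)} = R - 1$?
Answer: $-5218$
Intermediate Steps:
$h{\left(R,s \right)} = -1 + R$
$Y{\left(q \right)} = 4 q^{2}$ ($Y{\left(q \right)} = 2 q 2 q = 4 q^{2}$)
$h{\left(-33,63 \right)} - Y{\left(36 \right)} = \left(-1 - 33\right) - 4 \cdot 36^{2} = -34 - 4 \cdot 1296 = -34 - 5184 = -5218$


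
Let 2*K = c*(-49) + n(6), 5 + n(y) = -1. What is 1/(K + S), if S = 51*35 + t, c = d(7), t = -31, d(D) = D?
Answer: 2/3159 ≈ 0.00063311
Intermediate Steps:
c = 7
n(y) = -6 (n(y) = -5 - 1 = -6)
K = -349/2 (K = (7*(-49) - 6)/2 = (-343 - 6)/2 = (1/2)*(-349) = -349/2 ≈ -174.50)
S = 1754 (S = 51*35 - 31 = 1785 - 31 = 1754)
1/(K + S) = 1/(-349/2 + 1754) = 1/(3159/2) = 2/3159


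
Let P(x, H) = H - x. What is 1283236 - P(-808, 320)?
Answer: 1282108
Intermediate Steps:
1283236 - P(-808, 320) = 1283236 - (320 - 1*(-808)) = 1283236 - (320 + 808) = 1283236 - 1*1128 = 1283236 - 1128 = 1282108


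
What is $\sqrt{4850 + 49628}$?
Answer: $\sqrt{54478} \approx 233.41$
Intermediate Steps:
$\sqrt{4850 + 49628} = \sqrt{54478}$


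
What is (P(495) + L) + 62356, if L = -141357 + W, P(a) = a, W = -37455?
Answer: -115961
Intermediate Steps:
L = -178812 (L = -141357 - 37455 = -178812)
(P(495) + L) + 62356 = (495 - 178812) + 62356 = -178317 + 62356 = -115961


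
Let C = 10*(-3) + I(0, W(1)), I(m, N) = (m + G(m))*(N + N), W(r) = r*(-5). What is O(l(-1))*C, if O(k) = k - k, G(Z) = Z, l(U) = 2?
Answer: 0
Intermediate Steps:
W(r) = -5*r
I(m, N) = 4*N*m (I(m, N) = (m + m)*(N + N) = (2*m)*(2*N) = 4*N*m)
O(k) = 0
C = -30 (C = 10*(-3) + 4*(-5*1)*0 = -30 + 4*(-5)*0 = -30 + 0 = -30)
O(l(-1))*C = 0*(-30) = 0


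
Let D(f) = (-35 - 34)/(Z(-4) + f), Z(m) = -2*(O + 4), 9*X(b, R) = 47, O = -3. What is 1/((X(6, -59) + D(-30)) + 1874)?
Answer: 288/541837 ≈ 0.00053153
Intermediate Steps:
X(b, R) = 47/9 (X(b, R) = (1/9)*47 = 47/9)
Z(m) = -2 (Z(m) = -2*(-3 + 4) = -2*1 = -2)
D(f) = -69/(-2 + f) (D(f) = (-35 - 34)/(-2 + f) = -69/(-2 + f))
1/((X(6, -59) + D(-30)) + 1874) = 1/((47/9 - 69/(-2 - 30)) + 1874) = 1/((47/9 - 69/(-32)) + 1874) = 1/((47/9 - 69*(-1/32)) + 1874) = 1/((47/9 + 69/32) + 1874) = 1/(2125/288 + 1874) = 1/(541837/288) = 288/541837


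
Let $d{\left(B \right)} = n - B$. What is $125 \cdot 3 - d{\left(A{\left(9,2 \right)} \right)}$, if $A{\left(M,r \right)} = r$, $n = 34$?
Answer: $343$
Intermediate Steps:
$d{\left(B \right)} = 34 - B$
$125 \cdot 3 - d{\left(A{\left(9,2 \right)} \right)} = 125 \cdot 3 - \left(34 - 2\right) = 375 - \left(34 - 2\right) = 375 - 32 = 343$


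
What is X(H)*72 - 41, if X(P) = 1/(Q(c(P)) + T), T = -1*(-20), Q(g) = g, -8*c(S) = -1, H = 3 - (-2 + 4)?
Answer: -6025/161 ≈ -37.422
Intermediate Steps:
H = 1 (H = 3 - 1*2 = 3 - 2 = 1)
c(S) = ⅛ (c(S) = -⅛*(-1) = ⅛)
T = 20
X(P) = 8/161 (X(P) = 1/(⅛ + 20) = 1/(161/8) = 8/161)
X(H)*72 - 41 = (8/161)*72 - 41 = 576/161 - 41 = -6025/161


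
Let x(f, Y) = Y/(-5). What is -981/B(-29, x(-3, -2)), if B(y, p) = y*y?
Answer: -981/841 ≈ -1.1665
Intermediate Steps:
x(f, Y) = -Y/5 (x(f, Y) = Y*(-1/5) = -Y/5)
B(y, p) = y**2
-981/B(-29, x(-3, -2)) = -981/((-29)**2) = -981/841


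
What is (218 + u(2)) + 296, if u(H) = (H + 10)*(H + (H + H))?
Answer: 586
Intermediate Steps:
u(H) = 3*H*(10 + H) (u(H) = (10 + H)*(H + 2*H) = (10 + H)*(3*H) = 3*H*(10 + H))
(218 + u(2)) + 296 = (218 + 3*2*(10 + 2)) + 296 = (218 + 3*2*12) + 296 = (218 + 72) + 296 = 290 + 296 = 586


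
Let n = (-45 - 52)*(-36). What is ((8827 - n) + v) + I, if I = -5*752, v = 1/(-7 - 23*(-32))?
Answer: 1148176/729 ≈ 1575.0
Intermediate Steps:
n = 3492 (n = -97*(-36) = 3492)
v = 1/729 (v = 1/(-7 + 736) = 1/729 ≈ 0.0013717)
I = -3760
((8827 - n) + v) + I = ((8827 - 1*3492) + 1/729) - 3760 = ((8827 - 3492) + 1/729) - 3760 = (5335 + 1/729) - 3760 = 3889216/729 - 3760 = 1148176/729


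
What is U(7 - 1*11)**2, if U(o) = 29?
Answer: 841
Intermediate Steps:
U(7 - 1*11)**2 = 29**2 = 841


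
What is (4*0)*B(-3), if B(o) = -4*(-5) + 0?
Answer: 0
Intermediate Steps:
B(o) = 20 (B(o) = 20 + 0 = 20)
(4*0)*B(-3) = (4*0)*20 = 0*20 = 0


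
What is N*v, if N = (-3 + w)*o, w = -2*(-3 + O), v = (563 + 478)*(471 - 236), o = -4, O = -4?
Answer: -10763940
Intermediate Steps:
v = 244635 (v = 1041*235 = 244635)
w = 14 (w = -2*(-3 - 4) = -2*(-7) = 14)
N = -44 (N = (-3 + 14)*(-4) = 11*(-4) = -44)
N*v = -44*244635 = -10763940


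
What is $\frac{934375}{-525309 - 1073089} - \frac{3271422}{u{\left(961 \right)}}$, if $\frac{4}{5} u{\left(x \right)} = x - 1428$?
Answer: $\frac{20913955762199}{3732259330} \approx 5603.6$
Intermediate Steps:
$u{\left(x \right)} = -1785 + \frac{5 x}{4}$ ($u{\left(x \right)} = \frac{5 \left(x - 1428\right)}{4} = \frac{5 \left(-1428 + x\right)}{4} = -1785 + \frac{5 x}{4}$)
$\frac{934375}{-525309 - 1073089} - \frac{3271422}{u{\left(961 \right)}} = \frac{934375}{-525309 - 1073089} - \frac{3271422}{-1785 + \frac{5}{4} \cdot 961} = \frac{934375}{-525309 - 1073089} - \frac{3271422}{-1785 + \frac{4805}{4}} = \frac{934375}{-1598398} - \frac{3271422}{- \frac{2335}{4}} = 934375 \left(- \frac{1}{1598398}\right) - - \frac{13085688}{2335} = - \frac{934375}{1598398} + \frac{13085688}{2335} = \frac{20913955762199}{3732259330}$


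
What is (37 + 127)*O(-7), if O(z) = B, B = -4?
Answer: -656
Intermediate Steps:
O(z) = -4
(37 + 127)*O(-7) = (37 + 127)*(-4) = 164*(-4) = -656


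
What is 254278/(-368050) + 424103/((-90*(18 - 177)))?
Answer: 15245239097/526679550 ≈ 28.946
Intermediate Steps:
254278/(-368050) + 424103/((-90*(18 - 177))) = 254278*(-1/368050) + 424103/((-90*(-159))) = -127139/184025 + 424103/14310 = 15245239097/526679550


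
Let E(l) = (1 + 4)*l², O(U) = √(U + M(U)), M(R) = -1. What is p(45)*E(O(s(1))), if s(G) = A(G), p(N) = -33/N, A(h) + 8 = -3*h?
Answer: 44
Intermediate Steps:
A(h) = -8 - 3*h
s(G) = -8 - 3*G
O(U) = √(-1 + U) (O(U) = √(U - 1) = √(-1 + U))
E(l) = 5*l²
p(45)*E(O(s(1))) = (-33/45)*(5*(√(-1 + (-8 - 3*1)))²) = (-33*1/45)*(5*(√(-1 + (-8 - 3)))²) = -11*(√(-1 - 11))²/3 = -11*(√(-12))²/3 = -11*(2*I*√3)²/3 = -11*(-12)/3 = -11/15*(-60) = 44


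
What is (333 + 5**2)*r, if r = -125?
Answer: -44750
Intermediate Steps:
(333 + 5**2)*r = (333 + 5**2)*(-125) = (333 + 25)*(-125) = 358*(-125) = -44750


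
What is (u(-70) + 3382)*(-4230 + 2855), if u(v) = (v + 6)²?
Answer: -10282250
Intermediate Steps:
u(v) = (6 + v)²
(u(-70) + 3382)*(-4230 + 2855) = ((6 - 70)² + 3382)*(-4230 + 2855) = ((-64)² + 3382)*(-1375) = (4096 + 3382)*(-1375) = 7478*(-1375) = -10282250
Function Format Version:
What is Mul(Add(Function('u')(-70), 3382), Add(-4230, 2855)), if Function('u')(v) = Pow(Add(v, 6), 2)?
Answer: -10282250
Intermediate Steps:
Function('u')(v) = Pow(Add(6, v), 2)
Mul(Add(Function('u')(-70), 3382), Add(-4230, 2855)) = Mul(Add(Pow(Add(6, -70), 2), 3382), Add(-4230, 2855)) = Mul(Add(Pow(-64, 2), 3382), -1375) = Mul(Add(4096, 3382), -1375) = Mul(7478, -1375) = -10282250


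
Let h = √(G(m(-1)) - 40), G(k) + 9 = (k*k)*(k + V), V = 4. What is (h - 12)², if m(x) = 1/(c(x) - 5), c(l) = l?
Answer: (432 - I*√63366)²/1296 ≈ 95.106 - 167.82*I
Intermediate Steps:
m(x) = 1/(-5 + x) (m(x) = 1/(x - 5) = 1/(-5 + x))
G(k) = -9 + k²*(4 + k) (G(k) = -9 + (k*k)*(k + 4) = -9 + k²*(4 + k))
h = I*√63366/36 (h = √((-9 + (1/(-5 - 1))³ + 4*(1/(-5 - 1))²) - 40) = √((-9 + (1/(-6))³ + 4*(1/(-6))²) - 40) = √((-9 + (-⅙)³ + 4*(-⅙)²) - 40) = √((-9 - 1/216 + 4*(1/36)) - 40) = √((-9 - 1/216 + ⅑) - 40) = √(-1921/216 - 40) = √(-10561/216) = I*√63366/36 ≈ 6.9924*I)
(h - 12)² = (I*√63366/36 - 12)² = (-12 + I*√63366/36)²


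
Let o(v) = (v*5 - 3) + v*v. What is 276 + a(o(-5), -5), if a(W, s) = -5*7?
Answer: 241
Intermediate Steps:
o(v) = -3 + v² + 5*v (o(v) = (5*v - 3) + v² = (-3 + 5*v) + v² = -3 + v² + 5*v)
a(W, s) = -35
276 + a(o(-5), -5) = 276 - 35 = 241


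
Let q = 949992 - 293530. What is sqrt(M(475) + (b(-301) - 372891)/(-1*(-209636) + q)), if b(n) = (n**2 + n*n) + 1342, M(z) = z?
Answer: sqrt(356144870005894)/866098 ≈ 21.789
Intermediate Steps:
b(n) = 1342 + 2*n**2 (b(n) = (n**2 + n**2) + 1342 = 2*n**2 + 1342 = 1342 + 2*n**2)
q = 656462
sqrt(M(475) + (b(-301) - 372891)/(-1*(-209636) + q)) = sqrt(475 + ((1342 + 2*(-301)**2) - 372891)/(-1*(-209636) + 656462)) = sqrt(475 + ((1342 + 2*90601) - 372891)/(209636 + 656462)) = sqrt(475 + ((1342 + 181202) - 372891)/866098) = sqrt(475 + (182544 - 372891)*(1/866098)) = sqrt(475 - 190347*1/866098) = sqrt(475 - 190347/866098) = sqrt(411206203/866098) = sqrt(356144870005894)/866098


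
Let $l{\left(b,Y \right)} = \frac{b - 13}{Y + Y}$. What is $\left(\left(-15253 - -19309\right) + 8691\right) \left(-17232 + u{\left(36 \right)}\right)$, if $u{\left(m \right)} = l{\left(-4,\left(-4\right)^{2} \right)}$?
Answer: $- \frac{7029218427}{32} \approx -2.1966 \cdot 10^{8}$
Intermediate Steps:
$l{\left(b,Y \right)} = \frac{-13 + b}{2 Y}$
$u{\left(m \right)} = - \frac{17}{32}$ ($u{\left(m \right)} = \frac{-13 - 4}{2 \left(-4\right)^{2}} = \frac{1}{2} \cdot \frac{1}{16} \left(-17\right) = - \frac{17}{32}$)
$\left(\left(-15253 - -19309\right) + 8691\right) \left(-17232 + u{\left(36 \right)}\right) = \left(\left(-15253 - -19309\right) + 8691\right) \left(-17232 - \frac{17}{32}\right) = \left(\left(-15253 + 19309\right) + 8691\right) \left(- \frac{551441}{32}\right) = \left(4056 + 8691\right) \left(- \frac{551441}{32}\right) = 12747 \left(- \frac{551441}{32}\right) = - \frac{7029218427}{32}$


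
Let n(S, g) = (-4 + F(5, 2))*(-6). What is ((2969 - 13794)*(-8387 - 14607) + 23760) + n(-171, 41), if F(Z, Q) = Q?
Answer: 248933822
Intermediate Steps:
n(S, g) = 12 (n(S, g) = (-4 + 2)*(-6) = -2*(-6) = 12)
((2969 - 13794)*(-8387 - 14607) + 23760) + n(-171, 41) = ((2969 - 13794)*(-8387 - 14607) + 23760) + 12 = (-10825*(-22994) + 23760) + 12 = (248910050 + 23760) + 12 = 248933810 + 12 = 248933822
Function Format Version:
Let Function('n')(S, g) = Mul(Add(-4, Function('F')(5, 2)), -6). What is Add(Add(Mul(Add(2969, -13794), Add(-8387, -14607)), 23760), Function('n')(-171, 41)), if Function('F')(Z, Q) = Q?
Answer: 248933822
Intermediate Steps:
Function('n')(S, g) = 12 (Function('n')(S, g) = Mul(Add(-4, 2), -6) = Mul(-2, -6) = 12)
Add(Add(Mul(Add(2969, -13794), Add(-8387, -14607)), 23760), Function('n')(-171, 41)) = Add(Add(Mul(Add(2969, -13794), Add(-8387, -14607)), 23760), 12) = Add(Add(Mul(-10825, -22994), 23760), 12) = Add(Add(248910050, 23760), 12) = Add(248933810, 12) = 248933822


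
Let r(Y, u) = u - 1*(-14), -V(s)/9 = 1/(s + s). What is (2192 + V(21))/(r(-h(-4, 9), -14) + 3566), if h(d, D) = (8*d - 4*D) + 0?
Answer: 30685/49924 ≈ 0.61463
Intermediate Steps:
h(d, D) = -4*D + 8*d (h(d, D) = (-4*D + 8*d) + 0 = -4*D + 8*d)
V(s) = -9/(2*s) (V(s) = -9/(s + s) = -9*1/(2*s) = -9/(2*s))
r(Y, u) = 14 + u (r(Y, u) = u + 14 = 14 + u)
(2192 + V(21))/(r(-h(-4, 9), -14) + 3566) = (2192 - 9/2/21)/((14 - 14) + 3566) = (2192 - 9/2*1/21)/(0 + 3566) = (2192 - 3/14)/3566 = (30685/14)*(1/3566) = 30685/49924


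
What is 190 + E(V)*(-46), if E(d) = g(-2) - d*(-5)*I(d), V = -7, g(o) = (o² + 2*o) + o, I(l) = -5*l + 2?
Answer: 59852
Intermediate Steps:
I(l) = 2 - 5*l
g(o) = o² + 3*o
E(d) = -2 + 5*d*(2 - 5*d) (E(d) = -2*(3 - 2) - d*(-5)*(2 - 5*d) = -2*1 - (-5*d)*(2 - 5*d) = -2 - (-5)*d*(2 - 5*d) = -2 + 5*d*(2 - 5*d))
190 + E(V)*(-46) = 190 + (-2 - 25*(-7)² + 10*(-7))*(-46) = 190 + (-2 - 25*49 - 70)*(-46) = 190 + (-2 - 1225 - 70)*(-46) = 190 - 1297*(-46) = 190 + 59662 = 59852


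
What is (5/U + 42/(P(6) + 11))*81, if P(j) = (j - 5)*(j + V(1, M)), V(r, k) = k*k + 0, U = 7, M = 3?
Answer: 17172/91 ≈ 188.70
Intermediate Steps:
V(r, k) = k**2 (V(r, k) = k**2 + 0 = k**2)
P(j) = (-5 + j)*(9 + j) (P(j) = (j - 5)*(j + 3**2) = (-5 + j)*(j + 9) = (-5 + j)*(9 + j))
(5/U + 42/(P(6) + 11))*81 = (5/7 + 42/((-45 + 6**2 + 4*6) + 11))*81 = (5*(1/7) + 42/((-45 + 36 + 24) + 11))*81 = (5/7 + 42/(15 + 11))*81 = (5/7 + 42/26)*81 = (5/7 + 42*(1/26))*81 = (5/7 + 21/13)*81 = (212/91)*81 = 17172/91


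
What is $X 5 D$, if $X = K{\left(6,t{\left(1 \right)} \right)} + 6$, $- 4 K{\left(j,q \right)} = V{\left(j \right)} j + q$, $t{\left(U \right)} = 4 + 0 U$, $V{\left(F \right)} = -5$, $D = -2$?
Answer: $-125$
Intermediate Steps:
$t{\left(U \right)} = 4$ ($t{\left(U \right)} = 4 + 0 = 4$)
$K{\left(j,q \right)} = - \frac{q}{4} + \frac{5 j}{4}$ ($K{\left(j,q \right)} = - \frac{- 5 j + q}{4} = - \frac{q - 5 j}{4} = - \frac{q}{4} + \frac{5 j}{4}$)
$X = \frac{25}{2}$ ($X = \left(\left(- \frac{1}{4}\right) 4 + \frac{5}{4} \cdot 6\right) + 6 = \left(-1 + \frac{15}{2}\right) + 6 = \frac{13}{2} + 6 = \frac{25}{2} \approx 12.5$)
$X 5 D = \frac{25}{2} \cdot 5 \left(-2\right) = \frac{125}{2} \left(-2\right) = -125$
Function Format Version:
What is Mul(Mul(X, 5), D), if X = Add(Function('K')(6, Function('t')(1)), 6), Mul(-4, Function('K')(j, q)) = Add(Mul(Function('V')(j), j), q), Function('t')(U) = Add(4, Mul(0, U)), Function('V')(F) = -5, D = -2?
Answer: -125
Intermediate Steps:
Function('t')(U) = 4 (Function('t')(U) = Add(4, 0) = 4)
Function('K')(j, q) = Add(Mul(Rational(-1, 4), q), Mul(Rational(5, 4), j)) (Function('K')(j, q) = Mul(Rational(-1, 4), Add(Mul(-5, j), q)) = Mul(Rational(-1, 4), Add(q, Mul(-5, j))) = Add(Mul(Rational(-1, 4), q), Mul(Rational(5, 4), j)))
X = Rational(25, 2) (X = Add(Add(Mul(Rational(-1, 4), 4), Mul(Rational(5, 4), 6)), 6) = Add(Add(-1, Rational(15, 2)), 6) = Add(Rational(13, 2), 6) = Rational(25, 2) ≈ 12.500)
Mul(Mul(X, 5), D) = Mul(Mul(Rational(25, 2), 5), -2) = Mul(Rational(125, 2), -2) = -125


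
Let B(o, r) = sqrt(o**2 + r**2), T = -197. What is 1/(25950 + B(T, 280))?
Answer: 25950/673285291 - sqrt(117209)/673285291 ≈ 3.8034e-5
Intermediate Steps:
1/(25950 + B(T, 280)) = 1/(25950 + sqrt((-197)**2 + 280**2)) = 1/(25950 + sqrt(38809 + 78400)) = 1/(25950 + sqrt(117209))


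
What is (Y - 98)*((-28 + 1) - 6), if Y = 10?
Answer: 2904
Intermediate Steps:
(Y - 98)*((-28 + 1) - 6) = (10 - 98)*((-28 + 1) - 6) = -88*(-27 - 6) = -88*(-33) = 2904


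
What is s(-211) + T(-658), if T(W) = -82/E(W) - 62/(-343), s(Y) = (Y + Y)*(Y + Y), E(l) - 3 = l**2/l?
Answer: 40009310596/224665 ≈ 1.7808e+5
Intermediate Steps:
E(l) = 3 + l (E(l) = 3 + l**2/l = 3 + l)
s(Y) = 4*Y**2 (s(Y) = (2*Y)*(2*Y) = 4*Y**2)
T(W) = 62/343 - 82/(3 + W) (T(W) = -82/(3 + W) - 62/(-343) = -82/(3 + W) - 62*(-1/343) = -82/(3 + W) + 62/343 = 62/343 - 82/(3 + W))
s(-211) + T(-658) = 4*(-211)**2 + 2*(-13970 + 31*(-658))/(343*(3 - 658)) = 4*44521 + (2/343)*(-13970 - 20398)/(-655) = 178084 + (2/343)*(-1/655)*(-34368) = 178084 + 68736/224665 = 40009310596/224665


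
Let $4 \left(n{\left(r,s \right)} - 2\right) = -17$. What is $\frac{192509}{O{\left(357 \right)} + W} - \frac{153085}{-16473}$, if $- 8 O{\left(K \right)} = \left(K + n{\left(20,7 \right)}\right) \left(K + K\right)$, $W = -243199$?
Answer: $\frac{36617232299}{4261436223} \approx 8.5927$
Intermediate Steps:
$n{\left(r,s \right)} = - \frac{9}{4}$ ($n{\left(r,s \right)} = 2 + \frac{1}{4} \left(-17\right) = 2 - \frac{17}{4} = - \frac{9}{4}$)
$O{\left(K \right)} = - \frac{K \left(- \frac{9}{4} + K\right)}{4}$ ($O{\left(K \right)} = - \frac{\left(K - \frac{9}{4}\right) \left(K + K\right)}{8} = - \frac{\left(- \frac{9}{4} + K\right) 2 K}{8} = - \frac{2 K \left(- \frac{9}{4} + K\right)}{8} = - \frac{K \left(- \frac{9}{4} + K\right)}{4}$)
$\frac{192509}{O{\left(357 \right)} + W} - \frac{153085}{-16473} = \frac{192509}{\frac{1}{16} \cdot 357 \left(9 - 1428\right) - 243199} - \frac{153085}{-16473} = \frac{192509}{\frac{1}{16} \cdot 357 \left(9 - 1428\right) - 243199} - - \frac{9005}{969} = \frac{192509}{\frac{1}{16} \cdot 357 \left(-1419\right) - 243199} + \frac{9005}{969} = \frac{192509}{- \frac{506583}{16} - 243199} + \frac{9005}{969} = \frac{192509}{- \frac{4397767}{16}} + \frac{9005}{969} = 192509 \left(- \frac{16}{4397767}\right) + \frac{9005}{969} = - \frac{3080144}{4397767} + \frac{9005}{969} = \frac{36617232299}{4261436223}$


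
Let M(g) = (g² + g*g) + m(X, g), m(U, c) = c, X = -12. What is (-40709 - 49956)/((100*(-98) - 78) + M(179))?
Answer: -90665/54383 ≈ -1.6672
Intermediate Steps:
M(g) = g + 2*g² (M(g) = (g² + g*g) + g = (g² + g²) + g = 2*g² + g = g + 2*g²)
(-40709 - 49956)/((100*(-98) - 78) + M(179)) = (-40709 - 49956)/((100*(-98) - 78) + 179*(1 + 2*179)) = -90665/((-9800 - 78) + 179*(1 + 358)) = -90665/(-9878 + 179*359) = -90665/(-9878 + 64261) = -90665/54383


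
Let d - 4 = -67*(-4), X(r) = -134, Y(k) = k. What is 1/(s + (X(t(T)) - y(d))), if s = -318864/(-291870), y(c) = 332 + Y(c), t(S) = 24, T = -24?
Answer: -48645/35846866 ≈ -0.0013570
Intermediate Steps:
d = 272 (d = 4 - 67*(-4) = 4 + 268 = 272)
y(c) = 332 + c
s = 53144/48645 (s = -318864*(-1/291870) = 53144/48645 ≈ 1.0925)
1/(s + (X(t(T)) - y(d))) = 1/(53144/48645 + (-134 - (332 + 272))) = 1/(53144/48645 + (-134 - 1*604)) = 1/(53144/48645 + (-134 - 604)) = 1/(53144/48645 - 738) = 1/(-35846866/48645) = -48645/35846866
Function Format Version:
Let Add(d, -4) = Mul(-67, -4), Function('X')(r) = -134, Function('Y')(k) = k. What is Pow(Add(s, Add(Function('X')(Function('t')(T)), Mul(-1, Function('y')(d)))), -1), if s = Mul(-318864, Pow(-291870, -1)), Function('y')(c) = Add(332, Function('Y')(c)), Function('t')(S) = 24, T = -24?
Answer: Rational(-48645, 35846866) ≈ -0.0013570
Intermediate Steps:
d = 272 (d = Add(4, Mul(-67, -4)) = Add(4, 268) = 272)
Function('y')(c) = Add(332, c)
s = Rational(53144, 48645) (s = Mul(-318864, Rational(-1, 291870)) = Rational(53144, 48645) ≈ 1.0925)
Pow(Add(s, Add(Function('X')(Function('t')(T)), Mul(-1, Function('y')(d)))), -1) = Pow(Add(Rational(53144, 48645), Add(-134, Mul(-1, Add(332, 272)))), -1) = Pow(Add(Rational(53144, 48645), Add(-134, Mul(-1, 604))), -1) = Pow(Add(Rational(53144, 48645), Add(-134, -604)), -1) = Pow(Add(Rational(53144, 48645), -738), -1) = Pow(Rational(-35846866, 48645), -1) = Rational(-48645, 35846866)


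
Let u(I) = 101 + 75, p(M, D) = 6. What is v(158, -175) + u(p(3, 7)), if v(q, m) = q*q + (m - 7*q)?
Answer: 23859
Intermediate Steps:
u(I) = 176
v(q, m) = m + q² - 7*q (v(q, m) = q² + (m - 7*q) = m + q² - 7*q)
v(158, -175) + u(p(3, 7)) = (-175 + 158² - 7*158) + 176 = (-175 + 24964 - 1106) + 176 = 23683 + 176 = 23859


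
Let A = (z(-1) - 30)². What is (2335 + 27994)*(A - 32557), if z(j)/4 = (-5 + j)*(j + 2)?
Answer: -898981889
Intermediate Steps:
z(j) = 4*(-5 + j)*(2 + j) (z(j) = 4*((-5 + j)*(j + 2)) = 4*((-5 + j)*(2 + j)) = 4*(-5 + j)*(2 + j))
A = 2916 (A = ((-40 - 12*(-1) + 4*(-1)²) - 30)² = ((-40 + 12 + 4*1) - 30)² = ((-40 + 12 + 4) - 30)² = (-24 - 30)² = (-54)² = 2916)
(2335 + 27994)*(A - 32557) = (2335 + 27994)*(2916 - 32557) = 30329*(-29641) = -898981889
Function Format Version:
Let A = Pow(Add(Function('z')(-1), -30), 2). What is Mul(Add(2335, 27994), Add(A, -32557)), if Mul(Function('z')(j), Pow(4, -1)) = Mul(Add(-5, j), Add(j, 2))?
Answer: -898981889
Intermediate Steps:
Function('z')(j) = Mul(4, Add(-5, j), Add(2, j)) (Function('z')(j) = Mul(4, Mul(Add(-5, j), Add(j, 2))) = Mul(4, Mul(Add(-5, j), Add(2, j))) = Mul(4, Add(-5, j), Add(2, j)))
A = 2916 (A = Pow(Add(Add(-40, Mul(-12, -1), Mul(4, Pow(-1, 2))), -30), 2) = Pow(Add(Add(-40, 12, Mul(4, 1)), -30), 2) = Pow(Add(Add(-40, 12, 4), -30), 2) = Pow(Add(-24, -30), 2) = Pow(-54, 2) = 2916)
Mul(Add(2335, 27994), Add(A, -32557)) = Mul(Add(2335, 27994), Add(2916, -32557)) = Mul(30329, -29641) = -898981889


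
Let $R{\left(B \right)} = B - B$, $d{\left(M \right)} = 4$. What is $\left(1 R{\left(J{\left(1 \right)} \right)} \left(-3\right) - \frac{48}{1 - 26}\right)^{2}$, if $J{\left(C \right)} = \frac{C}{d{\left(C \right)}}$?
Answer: $\frac{2304}{625} \approx 3.6864$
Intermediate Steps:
$J{\left(C \right)} = \frac{C}{4}$
$R{\left(B \right)} = 0$
$\left(1 R{\left(J{\left(1 \right)} \right)} \left(-3\right) - \frac{48}{1 - 26}\right)^{2} = \left(1 \cdot 0 \left(-3\right) - \frac{48}{1 - 26}\right)^{2} = \left(0 \left(-3\right) - \frac{48}{1 - 26}\right)^{2} = \left(0 - \frac{48}{-25}\right)^{2} = \left(0 - - \frac{48}{25}\right)^{2} = \left(0 + \frac{48}{25}\right)^{2} = \left(\frac{48}{25}\right)^{2} = \frac{2304}{625}$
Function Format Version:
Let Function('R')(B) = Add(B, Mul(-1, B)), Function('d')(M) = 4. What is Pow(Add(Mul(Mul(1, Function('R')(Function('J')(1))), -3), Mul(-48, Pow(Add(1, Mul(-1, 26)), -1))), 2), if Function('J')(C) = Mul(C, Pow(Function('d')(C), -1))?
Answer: Rational(2304, 625) ≈ 3.6864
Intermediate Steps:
Function('J')(C) = Mul(Rational(1, 4), C) (Function('J')(C) = Mul(C, Pow(4, -1)) = Mul(C, Rational(1, 4)) = Mul(Rational(1, 4), C))
Function('R')(B) = 0
Pow(Add(Mul(Mul(1, Function('R')(Function('J')(1))), -3), Mul(-48, Pow(Add(1, Mul(-1, 26)), -1))), 2) = Pow(Add(Mul(Mul(1, 0), -3), Mul(-48, Pow(Add(1, Mul(-1, 26)), -1))), 2) = Pow(Add(Mul(0, -3), Mul(-48, Pow(Add(1, -26), -1))), 2) = Pow(Add(0, Mul(-48, Pow(-25, -1))), 2) = Pow(Add(0, Mul(-48, Rational(-1, 25))), 2) = Pow(Add(0, Rational(48, 25)), 2) = Pow(Rational(48, 25), 2) = Rational(2304, 625)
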